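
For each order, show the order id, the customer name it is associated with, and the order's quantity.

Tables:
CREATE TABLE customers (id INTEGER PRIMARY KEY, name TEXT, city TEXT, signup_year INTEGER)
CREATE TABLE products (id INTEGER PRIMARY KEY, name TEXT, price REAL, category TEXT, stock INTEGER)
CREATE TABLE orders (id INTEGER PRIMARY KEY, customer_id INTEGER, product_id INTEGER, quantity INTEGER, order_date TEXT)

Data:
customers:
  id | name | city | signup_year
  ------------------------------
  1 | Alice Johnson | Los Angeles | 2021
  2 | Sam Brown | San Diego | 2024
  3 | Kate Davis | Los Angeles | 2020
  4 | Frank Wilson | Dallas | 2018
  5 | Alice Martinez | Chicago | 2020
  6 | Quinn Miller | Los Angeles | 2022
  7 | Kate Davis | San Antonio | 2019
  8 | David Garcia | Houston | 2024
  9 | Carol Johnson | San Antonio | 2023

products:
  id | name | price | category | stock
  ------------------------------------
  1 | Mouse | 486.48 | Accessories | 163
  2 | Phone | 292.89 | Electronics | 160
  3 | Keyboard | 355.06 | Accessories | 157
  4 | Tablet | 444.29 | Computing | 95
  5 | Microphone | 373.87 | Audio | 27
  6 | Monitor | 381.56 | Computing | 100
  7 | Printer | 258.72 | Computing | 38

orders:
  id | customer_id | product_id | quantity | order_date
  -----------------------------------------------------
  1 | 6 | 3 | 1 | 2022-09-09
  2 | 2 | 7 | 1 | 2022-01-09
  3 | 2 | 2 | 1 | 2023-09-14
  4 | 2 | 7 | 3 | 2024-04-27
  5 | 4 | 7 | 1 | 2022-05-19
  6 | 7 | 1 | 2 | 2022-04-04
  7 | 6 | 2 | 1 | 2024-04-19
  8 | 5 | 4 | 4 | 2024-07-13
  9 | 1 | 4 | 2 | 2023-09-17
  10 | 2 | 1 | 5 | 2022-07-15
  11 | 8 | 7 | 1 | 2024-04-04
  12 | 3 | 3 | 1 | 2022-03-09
SELECT c.id, p.name AS customer, c.quantity FROM orders c JOIN customers p ON c.customer_id = p.id

Execution result:
id | customer | quantity
1 | Quinn Miller | 1
2 | Sam Brown | 1
3 | Sam Brown | 1
4 | Sam Brown | 3
5 | Frank Wilson | 1
6 | Kate Davis | 2
7 | Quinn Miller | 1
8 | Alice Martinez | 4
9 | Alice Johnson | 2
10 | Sam Brown | 5
11 | David Garcia | 1
12 | Kate Davis | 1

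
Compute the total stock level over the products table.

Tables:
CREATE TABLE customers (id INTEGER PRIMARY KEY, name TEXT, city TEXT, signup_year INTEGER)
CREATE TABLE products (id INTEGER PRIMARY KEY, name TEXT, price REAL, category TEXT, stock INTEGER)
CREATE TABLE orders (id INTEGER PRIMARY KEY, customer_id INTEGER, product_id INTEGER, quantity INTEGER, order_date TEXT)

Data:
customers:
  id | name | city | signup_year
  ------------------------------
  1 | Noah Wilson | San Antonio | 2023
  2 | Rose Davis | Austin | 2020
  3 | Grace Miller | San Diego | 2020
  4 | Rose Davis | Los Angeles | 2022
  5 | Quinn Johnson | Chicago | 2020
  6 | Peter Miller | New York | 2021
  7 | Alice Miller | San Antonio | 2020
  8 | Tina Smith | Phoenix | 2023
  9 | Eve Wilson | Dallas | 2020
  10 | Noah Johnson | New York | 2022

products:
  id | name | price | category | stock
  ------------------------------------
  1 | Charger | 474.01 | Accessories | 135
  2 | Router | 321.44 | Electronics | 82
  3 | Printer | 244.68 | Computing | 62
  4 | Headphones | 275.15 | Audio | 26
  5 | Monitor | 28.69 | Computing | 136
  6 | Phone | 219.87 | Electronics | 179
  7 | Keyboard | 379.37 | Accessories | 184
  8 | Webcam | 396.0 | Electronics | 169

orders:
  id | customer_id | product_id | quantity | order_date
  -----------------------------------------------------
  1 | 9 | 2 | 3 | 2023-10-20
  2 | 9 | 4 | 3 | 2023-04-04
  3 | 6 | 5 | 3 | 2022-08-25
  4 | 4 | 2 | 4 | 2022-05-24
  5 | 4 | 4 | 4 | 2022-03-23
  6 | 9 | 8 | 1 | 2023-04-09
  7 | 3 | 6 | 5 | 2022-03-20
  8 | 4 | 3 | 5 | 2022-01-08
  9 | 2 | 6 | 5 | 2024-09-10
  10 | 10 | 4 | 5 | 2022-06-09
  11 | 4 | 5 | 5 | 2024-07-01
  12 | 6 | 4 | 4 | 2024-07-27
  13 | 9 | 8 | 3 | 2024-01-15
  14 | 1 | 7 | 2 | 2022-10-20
SELECT SUM(stock) FROM products

Execution result:
973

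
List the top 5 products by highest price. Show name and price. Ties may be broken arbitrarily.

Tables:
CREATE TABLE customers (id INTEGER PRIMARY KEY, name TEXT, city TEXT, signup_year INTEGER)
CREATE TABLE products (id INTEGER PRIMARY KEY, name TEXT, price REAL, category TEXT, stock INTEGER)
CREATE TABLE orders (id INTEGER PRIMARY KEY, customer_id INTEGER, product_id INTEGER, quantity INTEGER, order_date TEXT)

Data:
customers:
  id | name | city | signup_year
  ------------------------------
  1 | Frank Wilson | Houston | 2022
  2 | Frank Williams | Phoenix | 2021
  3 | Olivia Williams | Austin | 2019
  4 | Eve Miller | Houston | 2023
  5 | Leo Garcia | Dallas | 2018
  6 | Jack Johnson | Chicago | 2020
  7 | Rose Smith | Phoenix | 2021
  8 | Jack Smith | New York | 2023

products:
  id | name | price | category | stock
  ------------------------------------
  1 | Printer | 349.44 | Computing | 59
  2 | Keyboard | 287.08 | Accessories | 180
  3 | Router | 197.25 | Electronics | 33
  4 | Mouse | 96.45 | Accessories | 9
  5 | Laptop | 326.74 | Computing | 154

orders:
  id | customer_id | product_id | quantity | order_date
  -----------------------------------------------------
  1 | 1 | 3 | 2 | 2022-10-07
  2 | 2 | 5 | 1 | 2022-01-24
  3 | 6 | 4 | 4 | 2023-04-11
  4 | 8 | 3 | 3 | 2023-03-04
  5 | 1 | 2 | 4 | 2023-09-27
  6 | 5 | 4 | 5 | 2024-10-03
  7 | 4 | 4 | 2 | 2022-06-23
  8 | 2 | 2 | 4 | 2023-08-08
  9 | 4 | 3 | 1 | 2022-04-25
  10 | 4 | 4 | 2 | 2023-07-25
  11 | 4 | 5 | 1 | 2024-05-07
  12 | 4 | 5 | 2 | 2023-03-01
SELECT name, price FROM products ORDER BY price DESC LIMIT 5

Execution result:
name | price
Printer | 349.44
Laptop | 326.74
Keyboard | 287.08
Router | 197.25
Mouse | 96.45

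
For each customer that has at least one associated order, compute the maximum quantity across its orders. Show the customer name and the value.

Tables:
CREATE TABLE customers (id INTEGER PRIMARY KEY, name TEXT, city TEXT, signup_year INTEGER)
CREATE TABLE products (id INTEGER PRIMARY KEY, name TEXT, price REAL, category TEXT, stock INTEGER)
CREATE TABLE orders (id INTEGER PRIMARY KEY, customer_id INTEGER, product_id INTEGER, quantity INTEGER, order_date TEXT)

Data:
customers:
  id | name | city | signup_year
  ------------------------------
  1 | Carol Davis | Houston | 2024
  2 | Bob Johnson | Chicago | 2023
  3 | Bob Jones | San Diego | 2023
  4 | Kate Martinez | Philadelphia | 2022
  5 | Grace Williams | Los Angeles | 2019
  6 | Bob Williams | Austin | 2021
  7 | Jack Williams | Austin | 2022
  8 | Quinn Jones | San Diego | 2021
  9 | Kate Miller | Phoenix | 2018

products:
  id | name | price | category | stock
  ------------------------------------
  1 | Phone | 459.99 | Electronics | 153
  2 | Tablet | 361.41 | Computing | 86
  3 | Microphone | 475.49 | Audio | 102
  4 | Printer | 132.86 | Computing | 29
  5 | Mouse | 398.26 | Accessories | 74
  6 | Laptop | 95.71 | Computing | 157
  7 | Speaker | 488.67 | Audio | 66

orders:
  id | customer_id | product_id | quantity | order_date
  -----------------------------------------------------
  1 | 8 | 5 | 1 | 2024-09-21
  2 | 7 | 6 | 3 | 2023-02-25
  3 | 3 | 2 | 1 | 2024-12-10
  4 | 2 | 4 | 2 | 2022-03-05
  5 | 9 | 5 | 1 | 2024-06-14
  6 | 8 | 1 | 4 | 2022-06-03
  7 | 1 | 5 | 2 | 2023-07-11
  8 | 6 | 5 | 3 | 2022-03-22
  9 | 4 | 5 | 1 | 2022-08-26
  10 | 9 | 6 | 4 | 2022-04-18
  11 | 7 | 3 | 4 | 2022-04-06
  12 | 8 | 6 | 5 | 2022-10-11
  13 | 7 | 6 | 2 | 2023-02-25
SELECT p.name, MAX(c.quantity) AS max_quantity FROM orders c JOIN customers p ON c.customer_id = p.id GROUP BY p.id, p.name

Execution result:
name | max_quantity
Carol Davis | 2
Bob Johnson | 2
Bob Jones | 1
Kate Martinez | 1
Bob Williams | 3
Jack Williams | 4
Quinn Jones | 5
Kate Miller | 4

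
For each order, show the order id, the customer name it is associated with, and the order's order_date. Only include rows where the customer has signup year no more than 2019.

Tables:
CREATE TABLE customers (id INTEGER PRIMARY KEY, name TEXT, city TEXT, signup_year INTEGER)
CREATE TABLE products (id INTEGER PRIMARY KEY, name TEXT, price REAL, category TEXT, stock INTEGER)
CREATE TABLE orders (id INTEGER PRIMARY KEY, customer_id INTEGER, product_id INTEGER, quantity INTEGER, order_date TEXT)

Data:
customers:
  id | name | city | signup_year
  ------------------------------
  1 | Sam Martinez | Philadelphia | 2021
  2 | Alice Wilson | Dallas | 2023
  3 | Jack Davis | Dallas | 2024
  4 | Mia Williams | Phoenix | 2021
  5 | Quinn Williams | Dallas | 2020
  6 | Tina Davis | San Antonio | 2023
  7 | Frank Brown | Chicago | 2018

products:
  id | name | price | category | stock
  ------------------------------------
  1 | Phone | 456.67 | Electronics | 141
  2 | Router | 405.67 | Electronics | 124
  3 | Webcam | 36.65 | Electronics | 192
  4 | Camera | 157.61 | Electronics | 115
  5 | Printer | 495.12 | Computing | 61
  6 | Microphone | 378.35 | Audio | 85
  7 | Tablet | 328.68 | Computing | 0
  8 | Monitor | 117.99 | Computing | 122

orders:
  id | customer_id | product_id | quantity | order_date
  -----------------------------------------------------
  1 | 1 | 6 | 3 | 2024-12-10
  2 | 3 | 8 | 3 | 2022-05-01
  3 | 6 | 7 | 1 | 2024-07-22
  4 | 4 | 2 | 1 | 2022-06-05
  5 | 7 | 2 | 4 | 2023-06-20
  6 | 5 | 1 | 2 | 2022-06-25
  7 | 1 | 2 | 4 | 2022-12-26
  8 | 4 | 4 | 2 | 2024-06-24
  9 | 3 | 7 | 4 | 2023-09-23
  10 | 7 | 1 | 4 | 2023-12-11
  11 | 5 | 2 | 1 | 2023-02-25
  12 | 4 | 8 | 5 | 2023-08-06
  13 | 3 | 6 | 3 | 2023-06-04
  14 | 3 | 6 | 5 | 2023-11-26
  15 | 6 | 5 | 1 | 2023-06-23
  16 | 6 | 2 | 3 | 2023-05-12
SELECT c.id, p.name AS customer, c.order_date FROM orders c JOIN customers p ON c.customer_id = p.id WHERE p.signup_year <= 2019

Execution result:
id | customer | order_date
5 | Frank Brown | 2023-06-20
10 | Frank Brown | 2023-12-11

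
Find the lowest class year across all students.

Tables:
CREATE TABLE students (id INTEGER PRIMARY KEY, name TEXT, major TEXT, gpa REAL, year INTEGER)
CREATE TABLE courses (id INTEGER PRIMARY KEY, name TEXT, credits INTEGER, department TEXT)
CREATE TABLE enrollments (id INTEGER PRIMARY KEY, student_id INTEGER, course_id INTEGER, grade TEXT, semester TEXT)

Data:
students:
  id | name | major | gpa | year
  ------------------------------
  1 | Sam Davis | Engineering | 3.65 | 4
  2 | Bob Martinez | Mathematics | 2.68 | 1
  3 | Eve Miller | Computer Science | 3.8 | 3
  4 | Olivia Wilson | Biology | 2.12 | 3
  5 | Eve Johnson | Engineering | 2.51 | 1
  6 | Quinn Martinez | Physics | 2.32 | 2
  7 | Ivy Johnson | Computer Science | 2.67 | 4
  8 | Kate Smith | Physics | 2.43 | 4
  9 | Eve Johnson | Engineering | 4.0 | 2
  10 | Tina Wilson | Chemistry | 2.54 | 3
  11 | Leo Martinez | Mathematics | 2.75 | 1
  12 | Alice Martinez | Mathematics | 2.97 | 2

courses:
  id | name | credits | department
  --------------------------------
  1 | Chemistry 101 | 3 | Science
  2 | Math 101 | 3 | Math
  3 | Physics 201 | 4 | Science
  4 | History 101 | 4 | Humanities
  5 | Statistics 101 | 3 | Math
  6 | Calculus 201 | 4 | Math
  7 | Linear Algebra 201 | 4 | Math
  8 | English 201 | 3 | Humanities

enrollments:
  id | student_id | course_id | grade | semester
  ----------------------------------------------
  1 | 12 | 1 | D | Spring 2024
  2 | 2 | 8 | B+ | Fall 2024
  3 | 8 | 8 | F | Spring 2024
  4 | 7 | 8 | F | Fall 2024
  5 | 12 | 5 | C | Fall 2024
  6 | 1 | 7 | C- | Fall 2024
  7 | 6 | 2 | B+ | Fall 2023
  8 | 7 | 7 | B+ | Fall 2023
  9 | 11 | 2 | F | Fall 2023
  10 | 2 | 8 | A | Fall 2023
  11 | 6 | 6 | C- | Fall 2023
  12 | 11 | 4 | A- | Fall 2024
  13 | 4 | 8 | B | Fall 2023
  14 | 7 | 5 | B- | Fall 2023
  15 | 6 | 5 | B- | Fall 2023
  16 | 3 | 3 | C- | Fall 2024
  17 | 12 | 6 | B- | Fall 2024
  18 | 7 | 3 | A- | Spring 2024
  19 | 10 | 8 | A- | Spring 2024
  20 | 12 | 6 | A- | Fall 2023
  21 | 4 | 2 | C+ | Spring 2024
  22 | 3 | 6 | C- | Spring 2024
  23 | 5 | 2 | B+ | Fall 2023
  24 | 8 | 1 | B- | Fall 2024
SELECT MIN(year) FROM students

Execution result:
1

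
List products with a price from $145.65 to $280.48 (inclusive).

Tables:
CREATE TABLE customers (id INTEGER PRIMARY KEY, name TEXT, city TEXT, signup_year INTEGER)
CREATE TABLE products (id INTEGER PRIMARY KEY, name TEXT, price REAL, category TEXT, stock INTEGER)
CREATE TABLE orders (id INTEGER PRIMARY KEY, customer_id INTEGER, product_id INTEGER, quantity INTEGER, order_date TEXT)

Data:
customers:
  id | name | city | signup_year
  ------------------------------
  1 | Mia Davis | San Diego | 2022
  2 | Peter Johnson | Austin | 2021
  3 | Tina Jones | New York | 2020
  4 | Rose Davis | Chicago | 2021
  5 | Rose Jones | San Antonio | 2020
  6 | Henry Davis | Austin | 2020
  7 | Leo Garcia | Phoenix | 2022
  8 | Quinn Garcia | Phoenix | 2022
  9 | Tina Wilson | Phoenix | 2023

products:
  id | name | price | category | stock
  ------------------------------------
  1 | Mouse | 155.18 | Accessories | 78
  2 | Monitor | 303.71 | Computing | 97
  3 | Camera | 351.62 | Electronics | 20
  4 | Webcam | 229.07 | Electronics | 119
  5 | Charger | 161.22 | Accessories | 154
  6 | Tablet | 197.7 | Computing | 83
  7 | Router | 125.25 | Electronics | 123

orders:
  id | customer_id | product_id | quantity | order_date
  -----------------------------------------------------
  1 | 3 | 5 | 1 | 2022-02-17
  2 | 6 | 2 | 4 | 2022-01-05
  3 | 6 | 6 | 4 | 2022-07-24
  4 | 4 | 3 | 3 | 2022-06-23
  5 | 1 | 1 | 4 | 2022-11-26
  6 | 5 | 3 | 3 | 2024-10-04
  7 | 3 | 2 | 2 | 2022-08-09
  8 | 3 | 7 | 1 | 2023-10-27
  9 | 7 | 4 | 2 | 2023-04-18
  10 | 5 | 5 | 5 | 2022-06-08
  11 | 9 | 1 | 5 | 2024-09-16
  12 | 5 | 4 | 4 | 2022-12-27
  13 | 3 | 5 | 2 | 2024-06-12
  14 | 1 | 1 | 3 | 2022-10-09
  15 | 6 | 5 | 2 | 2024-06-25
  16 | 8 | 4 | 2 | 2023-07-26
SELECT name, price FROM products WHERE price BETWEEN 145.65 AND 280.48

Execution result:
name | price
Mouse | 155.18
Webcam | 229.07
Charger | 161.22
Tablet | 197.70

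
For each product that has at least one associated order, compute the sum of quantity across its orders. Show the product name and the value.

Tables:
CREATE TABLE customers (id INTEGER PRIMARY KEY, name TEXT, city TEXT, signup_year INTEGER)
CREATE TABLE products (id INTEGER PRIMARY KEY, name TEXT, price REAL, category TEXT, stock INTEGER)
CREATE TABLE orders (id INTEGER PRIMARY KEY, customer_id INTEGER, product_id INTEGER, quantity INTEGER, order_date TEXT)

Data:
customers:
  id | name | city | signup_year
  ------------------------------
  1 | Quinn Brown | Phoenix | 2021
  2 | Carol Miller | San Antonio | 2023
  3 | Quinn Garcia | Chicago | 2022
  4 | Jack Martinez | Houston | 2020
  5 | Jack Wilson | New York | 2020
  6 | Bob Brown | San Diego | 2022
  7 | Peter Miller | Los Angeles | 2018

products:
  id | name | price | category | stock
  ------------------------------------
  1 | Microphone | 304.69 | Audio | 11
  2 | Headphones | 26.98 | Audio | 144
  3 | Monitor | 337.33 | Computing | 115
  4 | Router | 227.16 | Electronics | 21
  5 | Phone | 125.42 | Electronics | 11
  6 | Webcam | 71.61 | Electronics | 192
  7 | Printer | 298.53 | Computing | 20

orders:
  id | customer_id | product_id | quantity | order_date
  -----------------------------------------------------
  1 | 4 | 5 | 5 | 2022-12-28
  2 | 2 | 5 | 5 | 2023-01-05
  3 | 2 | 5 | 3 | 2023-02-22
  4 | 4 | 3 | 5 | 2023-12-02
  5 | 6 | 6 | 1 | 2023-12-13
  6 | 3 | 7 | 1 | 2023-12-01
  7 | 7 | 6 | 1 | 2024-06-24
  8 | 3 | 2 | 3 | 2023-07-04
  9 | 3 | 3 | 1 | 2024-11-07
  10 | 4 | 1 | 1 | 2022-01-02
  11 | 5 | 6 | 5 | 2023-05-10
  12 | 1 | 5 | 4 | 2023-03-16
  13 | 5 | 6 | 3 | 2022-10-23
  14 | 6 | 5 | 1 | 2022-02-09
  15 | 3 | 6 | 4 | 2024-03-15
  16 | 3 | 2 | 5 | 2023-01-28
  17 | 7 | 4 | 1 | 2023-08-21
SELECT p.name, SUM(c.quantity) AS sum_quantity FROM orders c JOIN products p ON c.product_id = p.id GROUP BY p.id, p.name

Execution result:
name | sum_quantity
Microphone | 1
Headphones | 8
Monitor | 6
Router | 1
Phone | 18
Webcam | 14
Printer | 1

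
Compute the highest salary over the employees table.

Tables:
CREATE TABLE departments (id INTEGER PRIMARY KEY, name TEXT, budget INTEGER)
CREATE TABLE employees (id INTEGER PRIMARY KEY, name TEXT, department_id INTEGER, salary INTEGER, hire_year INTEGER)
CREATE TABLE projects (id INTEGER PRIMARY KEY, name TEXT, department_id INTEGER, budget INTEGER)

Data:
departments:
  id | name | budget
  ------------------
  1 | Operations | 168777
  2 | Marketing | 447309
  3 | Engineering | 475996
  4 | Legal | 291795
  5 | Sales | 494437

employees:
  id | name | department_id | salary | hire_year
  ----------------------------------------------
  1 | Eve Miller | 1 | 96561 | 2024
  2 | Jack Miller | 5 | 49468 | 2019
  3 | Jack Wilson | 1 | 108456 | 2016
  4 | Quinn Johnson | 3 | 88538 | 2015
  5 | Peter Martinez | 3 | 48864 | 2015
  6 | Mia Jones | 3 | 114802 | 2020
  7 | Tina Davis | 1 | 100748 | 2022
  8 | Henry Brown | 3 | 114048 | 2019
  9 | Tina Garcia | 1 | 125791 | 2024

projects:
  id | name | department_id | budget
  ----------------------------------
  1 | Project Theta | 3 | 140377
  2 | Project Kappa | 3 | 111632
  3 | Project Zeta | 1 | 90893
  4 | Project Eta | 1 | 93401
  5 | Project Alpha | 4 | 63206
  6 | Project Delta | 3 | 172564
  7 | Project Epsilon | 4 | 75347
SELECT MAX(salary) FROM employees

Execution result:
125791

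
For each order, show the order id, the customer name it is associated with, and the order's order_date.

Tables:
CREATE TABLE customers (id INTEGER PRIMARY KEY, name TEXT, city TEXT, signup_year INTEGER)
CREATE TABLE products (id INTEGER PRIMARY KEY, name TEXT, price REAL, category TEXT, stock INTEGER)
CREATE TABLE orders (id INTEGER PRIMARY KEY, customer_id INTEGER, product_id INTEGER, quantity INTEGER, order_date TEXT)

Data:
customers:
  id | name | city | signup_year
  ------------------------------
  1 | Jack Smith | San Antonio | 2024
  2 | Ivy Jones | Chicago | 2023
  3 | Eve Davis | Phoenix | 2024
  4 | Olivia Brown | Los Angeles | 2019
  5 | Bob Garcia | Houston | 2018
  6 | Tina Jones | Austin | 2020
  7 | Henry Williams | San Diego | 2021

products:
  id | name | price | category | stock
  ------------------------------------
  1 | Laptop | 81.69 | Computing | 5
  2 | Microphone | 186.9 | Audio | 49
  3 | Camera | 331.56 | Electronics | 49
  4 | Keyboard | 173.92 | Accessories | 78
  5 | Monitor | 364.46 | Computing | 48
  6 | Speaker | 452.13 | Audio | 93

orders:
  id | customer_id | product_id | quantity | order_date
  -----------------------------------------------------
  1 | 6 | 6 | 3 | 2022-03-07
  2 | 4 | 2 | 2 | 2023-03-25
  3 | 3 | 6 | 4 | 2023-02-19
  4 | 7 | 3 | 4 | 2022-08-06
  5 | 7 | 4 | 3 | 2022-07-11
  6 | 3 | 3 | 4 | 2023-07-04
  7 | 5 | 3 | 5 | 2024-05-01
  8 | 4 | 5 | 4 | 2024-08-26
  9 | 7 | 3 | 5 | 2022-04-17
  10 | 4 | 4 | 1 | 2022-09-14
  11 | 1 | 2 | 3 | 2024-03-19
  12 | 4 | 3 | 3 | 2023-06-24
SELECT c.id, p.name AS customer, c.order_date FROM orders c JOIN customers p ON c.customer_id = p.id

Execution result:
id | customer | order_date
1 | Tina Jones | 2022-03-07
2 | Olivia Brown | 2023-03-25
3 | Eve Davis | 2023-02-19
4 | Henry Williams | 2022-08-06
5 | Henry Williams | 2022-07-11
6 | Eve Davis | 2023-07-04
7 | Bob Garcia | 2024-05-01
8 | Olivia Brown | 2024-08-26
9 | Henry Williams | 2022-04-17
10 | Olivia Brown | 2022-09-14
11 | Jack Smith | 2024-03-19
12 | Olivia Brown | 2023-06-24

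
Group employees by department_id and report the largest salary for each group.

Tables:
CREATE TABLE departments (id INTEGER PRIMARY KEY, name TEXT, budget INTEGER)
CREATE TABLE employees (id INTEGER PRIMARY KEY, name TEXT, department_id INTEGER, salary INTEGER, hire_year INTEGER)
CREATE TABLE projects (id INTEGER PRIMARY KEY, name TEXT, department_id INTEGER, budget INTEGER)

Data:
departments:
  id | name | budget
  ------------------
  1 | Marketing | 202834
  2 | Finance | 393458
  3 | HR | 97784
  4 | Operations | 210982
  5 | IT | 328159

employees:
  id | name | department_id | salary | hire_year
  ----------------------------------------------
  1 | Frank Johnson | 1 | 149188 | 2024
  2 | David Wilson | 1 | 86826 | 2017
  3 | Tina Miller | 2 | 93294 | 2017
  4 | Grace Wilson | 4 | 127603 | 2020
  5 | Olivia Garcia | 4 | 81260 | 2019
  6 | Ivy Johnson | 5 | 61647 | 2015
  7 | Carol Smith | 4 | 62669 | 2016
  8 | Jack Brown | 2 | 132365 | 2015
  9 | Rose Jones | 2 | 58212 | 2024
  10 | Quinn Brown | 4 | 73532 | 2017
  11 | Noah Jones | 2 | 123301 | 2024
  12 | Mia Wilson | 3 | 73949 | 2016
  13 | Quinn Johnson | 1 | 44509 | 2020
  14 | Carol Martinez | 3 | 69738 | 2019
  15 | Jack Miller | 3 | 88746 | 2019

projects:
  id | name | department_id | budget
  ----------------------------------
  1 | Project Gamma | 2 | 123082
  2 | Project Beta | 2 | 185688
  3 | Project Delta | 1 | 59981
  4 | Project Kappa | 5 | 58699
SELECT department_id, MAX(salary) AS max_salary FROM employees GROUP BY department_id

Execution result:
department_id | max_salary
1 | 149188
2 | 132365
3 | 88746
4 | 127603
5 | 61647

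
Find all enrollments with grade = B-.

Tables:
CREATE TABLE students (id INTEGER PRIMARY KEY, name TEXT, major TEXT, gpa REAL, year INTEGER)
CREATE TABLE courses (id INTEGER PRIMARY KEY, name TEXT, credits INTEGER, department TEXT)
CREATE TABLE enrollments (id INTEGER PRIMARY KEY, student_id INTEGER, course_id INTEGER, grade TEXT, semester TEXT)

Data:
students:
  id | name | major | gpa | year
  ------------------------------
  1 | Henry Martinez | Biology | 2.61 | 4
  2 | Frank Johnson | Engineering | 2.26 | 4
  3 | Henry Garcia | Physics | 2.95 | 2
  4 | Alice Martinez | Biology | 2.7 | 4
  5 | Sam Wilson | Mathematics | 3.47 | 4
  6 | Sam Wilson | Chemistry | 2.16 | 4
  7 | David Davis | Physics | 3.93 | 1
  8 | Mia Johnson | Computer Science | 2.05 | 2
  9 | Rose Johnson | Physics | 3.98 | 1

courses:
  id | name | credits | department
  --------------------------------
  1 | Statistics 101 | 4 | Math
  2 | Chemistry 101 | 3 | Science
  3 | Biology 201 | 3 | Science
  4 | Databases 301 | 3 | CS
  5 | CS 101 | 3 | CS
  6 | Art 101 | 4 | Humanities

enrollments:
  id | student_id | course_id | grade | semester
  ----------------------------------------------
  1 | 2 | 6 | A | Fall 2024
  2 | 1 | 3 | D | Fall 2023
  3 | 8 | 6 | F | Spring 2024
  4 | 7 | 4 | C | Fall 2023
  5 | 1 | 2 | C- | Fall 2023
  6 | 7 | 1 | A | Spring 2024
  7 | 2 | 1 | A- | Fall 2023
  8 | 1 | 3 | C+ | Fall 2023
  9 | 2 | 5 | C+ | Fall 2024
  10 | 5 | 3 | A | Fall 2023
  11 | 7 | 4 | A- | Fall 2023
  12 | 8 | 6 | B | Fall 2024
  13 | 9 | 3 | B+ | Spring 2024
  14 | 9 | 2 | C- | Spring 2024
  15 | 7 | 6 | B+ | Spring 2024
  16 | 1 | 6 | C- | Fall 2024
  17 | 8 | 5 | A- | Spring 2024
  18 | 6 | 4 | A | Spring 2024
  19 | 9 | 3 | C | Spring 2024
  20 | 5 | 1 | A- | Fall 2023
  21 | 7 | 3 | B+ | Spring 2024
SELECT id, grade FROM enrollments WHERE grade = 'B-'

Execution result:
(no rows)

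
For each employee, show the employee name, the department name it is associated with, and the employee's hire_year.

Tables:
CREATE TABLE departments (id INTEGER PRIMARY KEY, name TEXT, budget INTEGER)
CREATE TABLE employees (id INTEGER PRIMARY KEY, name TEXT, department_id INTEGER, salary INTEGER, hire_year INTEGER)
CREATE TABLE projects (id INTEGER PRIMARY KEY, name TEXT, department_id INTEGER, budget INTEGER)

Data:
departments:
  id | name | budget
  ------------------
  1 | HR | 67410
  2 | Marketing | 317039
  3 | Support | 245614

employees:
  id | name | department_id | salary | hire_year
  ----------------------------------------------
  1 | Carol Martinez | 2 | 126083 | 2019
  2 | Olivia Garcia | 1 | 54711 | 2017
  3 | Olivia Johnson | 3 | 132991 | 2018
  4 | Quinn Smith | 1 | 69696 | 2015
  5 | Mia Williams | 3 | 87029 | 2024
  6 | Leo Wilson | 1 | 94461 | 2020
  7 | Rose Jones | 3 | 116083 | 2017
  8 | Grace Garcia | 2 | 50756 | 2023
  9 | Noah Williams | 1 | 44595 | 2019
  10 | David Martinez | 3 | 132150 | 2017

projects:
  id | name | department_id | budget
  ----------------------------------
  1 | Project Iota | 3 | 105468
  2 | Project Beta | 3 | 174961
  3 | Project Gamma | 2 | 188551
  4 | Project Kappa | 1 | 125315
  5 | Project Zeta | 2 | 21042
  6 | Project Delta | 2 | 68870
SELECT c.name, p.name AS department, c.hire_year FROM employees c JOIN departments p ON c.department_id = p.id

Execution result:
name | department | hire_year
Carol Martinez | Marketing | 2019
Olivia Garcia | HR | 2017
Olivia Johnson | Support | 2018
Quinn Smith | HR | 2015
Mia Williams | Support | 2024
Leo Wilson | HR | 2020
Rose Jones | Support | 2017
Grace Garcia | Marketing | 2023
Noah Williams | HR | 2019
David Martinez | Support | 2017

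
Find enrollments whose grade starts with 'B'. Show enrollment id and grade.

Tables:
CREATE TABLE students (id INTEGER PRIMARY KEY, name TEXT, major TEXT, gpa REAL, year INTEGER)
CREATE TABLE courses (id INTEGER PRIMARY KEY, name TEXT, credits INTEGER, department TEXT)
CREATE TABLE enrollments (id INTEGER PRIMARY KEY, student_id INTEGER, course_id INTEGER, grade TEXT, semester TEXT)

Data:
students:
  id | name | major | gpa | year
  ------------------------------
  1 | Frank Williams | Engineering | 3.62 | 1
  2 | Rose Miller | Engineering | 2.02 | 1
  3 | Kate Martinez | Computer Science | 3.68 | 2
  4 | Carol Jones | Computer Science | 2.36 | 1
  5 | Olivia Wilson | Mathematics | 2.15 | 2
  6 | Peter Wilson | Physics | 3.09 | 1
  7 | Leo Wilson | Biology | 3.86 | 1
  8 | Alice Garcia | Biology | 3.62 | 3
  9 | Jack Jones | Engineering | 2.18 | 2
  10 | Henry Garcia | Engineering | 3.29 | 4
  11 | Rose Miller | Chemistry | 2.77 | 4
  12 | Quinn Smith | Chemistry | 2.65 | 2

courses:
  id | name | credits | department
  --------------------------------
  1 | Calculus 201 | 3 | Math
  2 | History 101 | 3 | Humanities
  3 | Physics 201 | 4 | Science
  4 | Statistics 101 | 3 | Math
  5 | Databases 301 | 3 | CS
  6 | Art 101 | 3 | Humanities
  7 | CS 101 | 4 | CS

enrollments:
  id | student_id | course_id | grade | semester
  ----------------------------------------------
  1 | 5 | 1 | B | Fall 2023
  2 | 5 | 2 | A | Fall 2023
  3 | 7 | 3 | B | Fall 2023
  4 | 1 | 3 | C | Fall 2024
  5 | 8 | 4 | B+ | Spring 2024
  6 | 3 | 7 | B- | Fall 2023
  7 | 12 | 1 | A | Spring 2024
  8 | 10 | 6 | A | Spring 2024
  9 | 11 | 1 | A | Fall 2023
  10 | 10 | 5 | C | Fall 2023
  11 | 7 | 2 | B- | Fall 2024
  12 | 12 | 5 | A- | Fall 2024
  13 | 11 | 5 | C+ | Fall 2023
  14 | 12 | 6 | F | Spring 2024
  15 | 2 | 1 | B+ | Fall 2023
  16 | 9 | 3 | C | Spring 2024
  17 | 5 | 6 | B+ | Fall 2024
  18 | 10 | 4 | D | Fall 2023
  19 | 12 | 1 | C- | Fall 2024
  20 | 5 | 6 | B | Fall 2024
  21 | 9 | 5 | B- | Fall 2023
SELECT id, grade FROM enrollments WHERE grade LIKE 'B%'

Execution result:
id | grade
1 | B
3 | B
5 | B+
6 | B-
11 | B-
15 | B+
17 | B+
20 | B
21 | B-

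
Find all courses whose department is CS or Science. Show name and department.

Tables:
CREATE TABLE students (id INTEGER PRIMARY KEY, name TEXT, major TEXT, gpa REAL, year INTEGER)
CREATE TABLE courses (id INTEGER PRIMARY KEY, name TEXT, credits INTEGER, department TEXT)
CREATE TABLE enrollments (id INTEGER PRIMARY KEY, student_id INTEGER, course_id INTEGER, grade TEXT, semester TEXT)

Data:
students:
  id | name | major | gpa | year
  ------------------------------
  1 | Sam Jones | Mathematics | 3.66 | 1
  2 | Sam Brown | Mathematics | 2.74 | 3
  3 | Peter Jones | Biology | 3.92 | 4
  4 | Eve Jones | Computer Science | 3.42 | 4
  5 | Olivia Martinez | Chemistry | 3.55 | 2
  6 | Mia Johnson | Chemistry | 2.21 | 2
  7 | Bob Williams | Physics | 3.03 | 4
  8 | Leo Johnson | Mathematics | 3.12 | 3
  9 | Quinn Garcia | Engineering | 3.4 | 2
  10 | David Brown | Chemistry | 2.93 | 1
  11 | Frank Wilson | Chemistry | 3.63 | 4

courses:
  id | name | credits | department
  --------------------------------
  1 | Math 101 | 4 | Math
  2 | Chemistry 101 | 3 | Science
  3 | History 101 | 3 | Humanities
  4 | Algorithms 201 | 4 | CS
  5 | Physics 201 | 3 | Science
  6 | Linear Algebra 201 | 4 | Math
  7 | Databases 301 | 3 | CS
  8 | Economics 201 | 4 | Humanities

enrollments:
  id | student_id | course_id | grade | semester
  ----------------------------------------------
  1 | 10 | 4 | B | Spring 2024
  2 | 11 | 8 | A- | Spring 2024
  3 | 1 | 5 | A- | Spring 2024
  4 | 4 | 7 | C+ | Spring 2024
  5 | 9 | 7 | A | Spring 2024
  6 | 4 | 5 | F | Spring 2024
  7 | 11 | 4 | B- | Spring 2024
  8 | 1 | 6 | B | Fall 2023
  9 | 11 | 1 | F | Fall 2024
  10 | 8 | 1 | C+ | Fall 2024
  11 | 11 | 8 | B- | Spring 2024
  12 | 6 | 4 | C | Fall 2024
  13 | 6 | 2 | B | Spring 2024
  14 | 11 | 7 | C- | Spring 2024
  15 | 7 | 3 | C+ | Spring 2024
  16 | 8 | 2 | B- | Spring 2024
SELECT name, department FROM courses WHERE department IN ('CS', 'Science')

Execution result:
name | department
Chemistry 101 | Science
Algorithms 201 | CS
Physics 201 | Science
Databases 301 | CS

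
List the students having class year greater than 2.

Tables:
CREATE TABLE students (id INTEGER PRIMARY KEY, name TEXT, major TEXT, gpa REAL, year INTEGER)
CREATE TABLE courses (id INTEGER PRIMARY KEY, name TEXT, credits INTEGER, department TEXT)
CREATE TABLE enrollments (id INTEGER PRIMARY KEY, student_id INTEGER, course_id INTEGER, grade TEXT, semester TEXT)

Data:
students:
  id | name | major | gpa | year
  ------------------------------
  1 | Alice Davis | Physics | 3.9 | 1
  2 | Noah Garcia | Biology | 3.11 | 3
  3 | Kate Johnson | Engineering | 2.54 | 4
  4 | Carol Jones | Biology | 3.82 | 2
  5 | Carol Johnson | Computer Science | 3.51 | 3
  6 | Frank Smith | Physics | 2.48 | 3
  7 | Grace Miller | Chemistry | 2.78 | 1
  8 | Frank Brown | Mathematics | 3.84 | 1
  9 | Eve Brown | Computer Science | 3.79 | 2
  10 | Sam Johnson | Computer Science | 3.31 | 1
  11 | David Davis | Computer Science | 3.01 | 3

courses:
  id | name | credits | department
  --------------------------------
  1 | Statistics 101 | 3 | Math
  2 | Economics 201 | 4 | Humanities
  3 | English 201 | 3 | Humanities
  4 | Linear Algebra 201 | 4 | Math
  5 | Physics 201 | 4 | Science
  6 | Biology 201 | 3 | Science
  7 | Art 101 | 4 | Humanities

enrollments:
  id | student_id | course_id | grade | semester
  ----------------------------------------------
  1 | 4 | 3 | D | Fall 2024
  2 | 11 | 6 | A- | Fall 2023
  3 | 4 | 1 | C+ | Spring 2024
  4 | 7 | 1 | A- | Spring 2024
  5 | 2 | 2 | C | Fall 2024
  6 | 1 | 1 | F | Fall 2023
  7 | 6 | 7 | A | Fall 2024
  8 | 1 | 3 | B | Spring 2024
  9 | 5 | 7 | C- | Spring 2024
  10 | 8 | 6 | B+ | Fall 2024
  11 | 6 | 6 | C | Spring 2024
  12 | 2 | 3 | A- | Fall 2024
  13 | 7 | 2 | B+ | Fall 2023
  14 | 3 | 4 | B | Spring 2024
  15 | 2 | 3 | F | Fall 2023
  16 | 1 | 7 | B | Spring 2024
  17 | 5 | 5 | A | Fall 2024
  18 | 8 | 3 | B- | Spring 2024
SELECT name, year FROM students WHERE year > 2

Execution result:
name | year
Noah Garcia | 3
Kate Johnson | 4
Carol Johnson | 3
Frank Smith | 3
David Davis | 3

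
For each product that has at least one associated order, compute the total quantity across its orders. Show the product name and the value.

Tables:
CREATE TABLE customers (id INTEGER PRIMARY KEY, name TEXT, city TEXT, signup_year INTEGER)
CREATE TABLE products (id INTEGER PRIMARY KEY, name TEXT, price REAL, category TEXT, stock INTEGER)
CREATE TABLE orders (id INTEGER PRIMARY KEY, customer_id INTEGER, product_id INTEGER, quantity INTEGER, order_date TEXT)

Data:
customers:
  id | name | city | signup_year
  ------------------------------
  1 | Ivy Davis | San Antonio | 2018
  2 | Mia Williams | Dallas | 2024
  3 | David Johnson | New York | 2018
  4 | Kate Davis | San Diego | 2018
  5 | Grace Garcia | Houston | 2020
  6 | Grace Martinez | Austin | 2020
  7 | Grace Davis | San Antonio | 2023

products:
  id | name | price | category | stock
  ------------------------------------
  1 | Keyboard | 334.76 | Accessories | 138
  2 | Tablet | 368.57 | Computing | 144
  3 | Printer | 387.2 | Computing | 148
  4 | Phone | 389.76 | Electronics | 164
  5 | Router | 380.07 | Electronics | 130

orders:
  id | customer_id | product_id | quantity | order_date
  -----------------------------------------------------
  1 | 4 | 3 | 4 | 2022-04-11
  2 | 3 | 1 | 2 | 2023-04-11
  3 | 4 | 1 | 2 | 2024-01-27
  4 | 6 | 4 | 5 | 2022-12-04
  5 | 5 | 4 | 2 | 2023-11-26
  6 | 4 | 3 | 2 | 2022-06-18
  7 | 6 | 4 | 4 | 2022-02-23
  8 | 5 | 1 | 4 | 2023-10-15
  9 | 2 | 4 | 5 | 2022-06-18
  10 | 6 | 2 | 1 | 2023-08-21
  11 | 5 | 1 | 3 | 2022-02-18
SELECT p.name, SUM(c.quantity) AS sum_quantity FROM orders c JOIN products p ON c.product_id = p.id GROUP BY p.id, p.name

Execution result:
name | sum_quantity
Keyboard | 11
Tablet | 1
Printer | 6
Phone | 16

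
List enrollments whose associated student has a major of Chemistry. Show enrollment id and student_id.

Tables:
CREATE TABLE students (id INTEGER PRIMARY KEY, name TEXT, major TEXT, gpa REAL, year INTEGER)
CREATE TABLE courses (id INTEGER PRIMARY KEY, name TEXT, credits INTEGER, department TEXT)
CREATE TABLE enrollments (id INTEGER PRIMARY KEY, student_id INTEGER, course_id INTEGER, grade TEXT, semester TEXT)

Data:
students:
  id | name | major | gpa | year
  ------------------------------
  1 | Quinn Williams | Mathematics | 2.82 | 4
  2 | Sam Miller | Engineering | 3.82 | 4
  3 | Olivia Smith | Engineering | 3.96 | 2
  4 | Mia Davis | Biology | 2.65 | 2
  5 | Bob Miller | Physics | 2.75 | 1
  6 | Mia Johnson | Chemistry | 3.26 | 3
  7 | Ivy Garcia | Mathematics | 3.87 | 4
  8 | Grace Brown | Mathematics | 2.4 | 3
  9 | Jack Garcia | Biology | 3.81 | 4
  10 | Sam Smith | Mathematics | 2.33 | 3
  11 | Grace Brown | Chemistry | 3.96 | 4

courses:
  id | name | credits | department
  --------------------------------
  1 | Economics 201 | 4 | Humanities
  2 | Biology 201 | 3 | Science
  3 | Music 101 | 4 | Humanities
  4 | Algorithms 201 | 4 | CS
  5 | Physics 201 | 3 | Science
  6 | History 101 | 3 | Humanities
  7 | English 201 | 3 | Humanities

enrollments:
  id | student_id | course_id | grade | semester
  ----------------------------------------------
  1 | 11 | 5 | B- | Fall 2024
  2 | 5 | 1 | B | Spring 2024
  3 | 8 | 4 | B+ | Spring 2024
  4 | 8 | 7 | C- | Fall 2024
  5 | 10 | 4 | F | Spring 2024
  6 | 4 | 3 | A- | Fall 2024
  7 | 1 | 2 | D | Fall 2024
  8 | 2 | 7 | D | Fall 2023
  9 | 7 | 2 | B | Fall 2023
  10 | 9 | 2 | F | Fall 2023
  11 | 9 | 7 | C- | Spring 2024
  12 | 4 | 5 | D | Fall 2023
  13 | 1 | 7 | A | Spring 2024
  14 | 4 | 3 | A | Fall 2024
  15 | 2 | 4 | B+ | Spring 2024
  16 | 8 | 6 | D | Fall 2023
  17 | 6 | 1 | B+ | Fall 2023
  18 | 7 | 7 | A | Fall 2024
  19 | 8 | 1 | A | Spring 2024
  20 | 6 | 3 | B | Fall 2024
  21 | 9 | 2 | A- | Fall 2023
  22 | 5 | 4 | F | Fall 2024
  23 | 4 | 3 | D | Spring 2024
SELECT id, student_id FROM enrollments WHERE student_id IN (SELECT id FROM students WHERE major = 'Chemistry')

Execution result:
id | student_id
1 | 11
17 | 6
20 | 6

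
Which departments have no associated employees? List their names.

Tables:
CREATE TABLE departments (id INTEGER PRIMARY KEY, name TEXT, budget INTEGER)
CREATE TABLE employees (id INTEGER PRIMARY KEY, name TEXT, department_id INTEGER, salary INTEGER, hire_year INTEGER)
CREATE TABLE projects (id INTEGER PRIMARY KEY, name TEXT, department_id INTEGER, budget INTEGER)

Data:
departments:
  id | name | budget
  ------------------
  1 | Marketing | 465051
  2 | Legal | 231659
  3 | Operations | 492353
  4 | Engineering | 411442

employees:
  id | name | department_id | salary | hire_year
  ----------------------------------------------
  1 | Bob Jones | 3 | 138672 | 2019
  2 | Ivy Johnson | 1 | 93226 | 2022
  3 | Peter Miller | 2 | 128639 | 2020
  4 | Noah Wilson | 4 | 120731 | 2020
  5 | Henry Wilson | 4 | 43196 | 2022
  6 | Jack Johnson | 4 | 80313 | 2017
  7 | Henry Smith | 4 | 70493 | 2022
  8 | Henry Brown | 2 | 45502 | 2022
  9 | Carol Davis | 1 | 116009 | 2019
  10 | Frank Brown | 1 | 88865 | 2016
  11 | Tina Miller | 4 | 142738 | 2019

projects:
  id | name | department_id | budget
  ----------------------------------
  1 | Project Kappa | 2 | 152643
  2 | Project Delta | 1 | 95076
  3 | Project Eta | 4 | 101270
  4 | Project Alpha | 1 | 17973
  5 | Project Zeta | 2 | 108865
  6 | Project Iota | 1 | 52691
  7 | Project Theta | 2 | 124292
SELECT p.name FROM departments p LEFT JOIN employees c ON c.department_id = p.id WHERE c.id IS NULL

Execution result:
(no rows)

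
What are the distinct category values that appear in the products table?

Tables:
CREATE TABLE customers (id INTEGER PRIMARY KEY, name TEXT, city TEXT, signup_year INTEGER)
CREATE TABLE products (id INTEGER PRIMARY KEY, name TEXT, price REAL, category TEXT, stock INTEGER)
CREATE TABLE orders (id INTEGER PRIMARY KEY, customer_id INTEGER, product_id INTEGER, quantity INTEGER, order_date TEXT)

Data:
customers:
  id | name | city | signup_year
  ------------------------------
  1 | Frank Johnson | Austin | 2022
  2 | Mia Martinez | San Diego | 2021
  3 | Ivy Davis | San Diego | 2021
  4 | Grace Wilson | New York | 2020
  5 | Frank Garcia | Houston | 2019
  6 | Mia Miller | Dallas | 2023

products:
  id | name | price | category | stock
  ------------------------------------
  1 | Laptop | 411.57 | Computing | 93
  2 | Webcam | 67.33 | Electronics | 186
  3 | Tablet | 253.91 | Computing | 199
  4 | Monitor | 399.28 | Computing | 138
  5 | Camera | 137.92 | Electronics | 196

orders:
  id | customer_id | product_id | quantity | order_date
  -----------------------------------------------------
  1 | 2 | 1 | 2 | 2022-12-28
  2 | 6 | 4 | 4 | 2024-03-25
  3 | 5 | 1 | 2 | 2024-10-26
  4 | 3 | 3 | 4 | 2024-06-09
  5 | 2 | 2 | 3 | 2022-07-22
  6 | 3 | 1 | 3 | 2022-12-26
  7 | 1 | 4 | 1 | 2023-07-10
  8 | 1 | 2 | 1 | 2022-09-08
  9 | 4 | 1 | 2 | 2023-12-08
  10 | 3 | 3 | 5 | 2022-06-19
SELECT DISTINCT category FROM products

Execution result:
category
Computing
Electronics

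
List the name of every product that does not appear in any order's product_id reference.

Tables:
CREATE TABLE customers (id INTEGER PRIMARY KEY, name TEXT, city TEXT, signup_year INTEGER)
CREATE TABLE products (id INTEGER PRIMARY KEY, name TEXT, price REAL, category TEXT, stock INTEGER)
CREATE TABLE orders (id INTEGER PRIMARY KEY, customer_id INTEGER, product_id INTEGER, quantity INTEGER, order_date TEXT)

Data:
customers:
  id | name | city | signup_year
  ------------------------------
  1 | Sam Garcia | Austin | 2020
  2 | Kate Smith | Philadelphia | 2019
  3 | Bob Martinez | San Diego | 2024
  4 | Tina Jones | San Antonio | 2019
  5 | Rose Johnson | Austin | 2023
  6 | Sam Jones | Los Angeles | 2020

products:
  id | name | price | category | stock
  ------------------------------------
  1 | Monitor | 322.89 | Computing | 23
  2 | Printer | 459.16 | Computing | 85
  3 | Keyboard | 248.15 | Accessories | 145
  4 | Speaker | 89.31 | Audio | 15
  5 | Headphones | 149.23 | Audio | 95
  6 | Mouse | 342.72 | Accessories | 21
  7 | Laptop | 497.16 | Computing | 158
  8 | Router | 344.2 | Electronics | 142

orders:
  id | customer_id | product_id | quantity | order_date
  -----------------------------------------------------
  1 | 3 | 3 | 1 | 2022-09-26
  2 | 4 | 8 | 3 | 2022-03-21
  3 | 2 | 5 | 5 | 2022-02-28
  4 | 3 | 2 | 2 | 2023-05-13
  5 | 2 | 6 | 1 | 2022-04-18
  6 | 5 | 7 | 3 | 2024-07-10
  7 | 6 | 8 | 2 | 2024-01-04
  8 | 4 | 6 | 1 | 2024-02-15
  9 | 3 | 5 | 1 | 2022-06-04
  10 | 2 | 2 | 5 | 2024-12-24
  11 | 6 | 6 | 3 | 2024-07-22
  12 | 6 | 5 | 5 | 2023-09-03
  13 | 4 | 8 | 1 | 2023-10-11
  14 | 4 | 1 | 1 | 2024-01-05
SELECT p.name FROM products p LEFT JOIN orders c ON c.product_id = p.id WHERE c.id IS NULL

Execution result:
Speaker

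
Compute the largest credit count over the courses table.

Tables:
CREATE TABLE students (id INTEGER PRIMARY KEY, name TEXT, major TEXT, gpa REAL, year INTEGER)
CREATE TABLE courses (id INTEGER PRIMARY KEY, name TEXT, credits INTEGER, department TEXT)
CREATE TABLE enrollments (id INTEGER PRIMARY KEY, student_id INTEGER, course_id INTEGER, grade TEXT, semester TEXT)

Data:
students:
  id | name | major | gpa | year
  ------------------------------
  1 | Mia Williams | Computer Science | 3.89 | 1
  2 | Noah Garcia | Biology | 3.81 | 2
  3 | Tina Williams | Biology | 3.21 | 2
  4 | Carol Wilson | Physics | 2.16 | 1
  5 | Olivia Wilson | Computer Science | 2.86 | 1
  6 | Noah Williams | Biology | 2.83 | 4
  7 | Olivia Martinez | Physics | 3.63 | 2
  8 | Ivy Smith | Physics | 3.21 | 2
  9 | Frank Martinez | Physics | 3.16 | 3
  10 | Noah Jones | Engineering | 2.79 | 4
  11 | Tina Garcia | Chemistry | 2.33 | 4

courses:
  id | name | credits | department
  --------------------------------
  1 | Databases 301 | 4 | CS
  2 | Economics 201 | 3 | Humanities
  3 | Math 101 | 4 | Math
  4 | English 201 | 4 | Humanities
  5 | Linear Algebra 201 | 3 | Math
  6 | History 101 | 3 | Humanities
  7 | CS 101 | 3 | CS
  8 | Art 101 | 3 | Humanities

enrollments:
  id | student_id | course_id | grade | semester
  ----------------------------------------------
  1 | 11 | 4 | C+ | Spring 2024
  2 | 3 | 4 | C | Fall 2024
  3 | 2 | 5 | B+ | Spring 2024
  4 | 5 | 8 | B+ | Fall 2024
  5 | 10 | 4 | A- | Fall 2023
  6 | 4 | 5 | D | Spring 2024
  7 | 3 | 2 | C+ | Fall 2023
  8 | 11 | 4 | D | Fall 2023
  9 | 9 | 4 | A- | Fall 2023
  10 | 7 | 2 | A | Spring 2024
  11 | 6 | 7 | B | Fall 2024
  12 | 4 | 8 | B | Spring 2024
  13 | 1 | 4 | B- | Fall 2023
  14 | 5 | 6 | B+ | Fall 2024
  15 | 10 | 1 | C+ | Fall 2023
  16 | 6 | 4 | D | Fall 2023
SELECT MAX(credits) FROM courses

Execution result:
4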